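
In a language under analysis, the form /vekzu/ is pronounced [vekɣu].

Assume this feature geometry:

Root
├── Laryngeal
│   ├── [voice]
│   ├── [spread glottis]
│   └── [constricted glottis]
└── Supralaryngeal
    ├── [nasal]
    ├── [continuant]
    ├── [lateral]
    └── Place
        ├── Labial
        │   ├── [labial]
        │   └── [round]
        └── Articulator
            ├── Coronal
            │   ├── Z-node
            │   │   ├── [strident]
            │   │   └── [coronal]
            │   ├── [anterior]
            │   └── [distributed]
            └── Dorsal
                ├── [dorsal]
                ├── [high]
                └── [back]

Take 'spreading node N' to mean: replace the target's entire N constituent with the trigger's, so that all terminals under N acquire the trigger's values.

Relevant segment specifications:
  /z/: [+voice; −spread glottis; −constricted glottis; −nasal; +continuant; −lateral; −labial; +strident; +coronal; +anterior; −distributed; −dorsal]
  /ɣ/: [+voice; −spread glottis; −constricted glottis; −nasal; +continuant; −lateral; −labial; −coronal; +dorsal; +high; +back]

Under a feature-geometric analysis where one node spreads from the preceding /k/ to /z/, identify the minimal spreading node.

Articulator

/z/ and [ɣ] differ in [coronal], [anterior], [distributed], [strident], [dorsal], [high], [back]; every other specified feature is identical.
These terminals are all dominated by Articulator, and no proper subconstituent of Articulator covers them all; Articulator is their lowest common ancestor.
Spreading Articulator from /k/ overwrites each of those terminals with /k/'s values, yielding exactly [ɣ].
Features on which the two segments disagree outside Articulator, such as [continuant], [voice], are unchanged — nothing dominating them spread, and Articulator is the minimal sufficient constituent.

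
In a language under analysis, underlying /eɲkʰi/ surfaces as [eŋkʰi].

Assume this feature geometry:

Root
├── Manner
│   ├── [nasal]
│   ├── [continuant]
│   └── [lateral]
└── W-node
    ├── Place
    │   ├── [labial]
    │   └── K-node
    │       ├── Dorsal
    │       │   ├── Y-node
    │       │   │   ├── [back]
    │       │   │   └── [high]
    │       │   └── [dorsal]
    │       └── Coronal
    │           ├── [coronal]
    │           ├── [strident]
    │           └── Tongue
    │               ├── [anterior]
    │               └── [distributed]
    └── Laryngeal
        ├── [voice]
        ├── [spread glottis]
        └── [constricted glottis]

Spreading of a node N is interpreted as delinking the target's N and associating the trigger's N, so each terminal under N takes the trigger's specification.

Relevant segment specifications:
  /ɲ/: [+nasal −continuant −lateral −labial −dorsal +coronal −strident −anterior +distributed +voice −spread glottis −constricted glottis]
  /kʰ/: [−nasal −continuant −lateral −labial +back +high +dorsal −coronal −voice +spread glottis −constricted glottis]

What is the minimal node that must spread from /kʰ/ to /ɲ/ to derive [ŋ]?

K-node

The alternation /ɲ/ → [ŋ] changes [coronal], [anterior], [distributed], [strident], [dorsal], [high], [back] and nothing else.
These terminals are all dominated by K-node, and no proper subconstituent of K-node covers them all; K-node is their lowest common ancestor.
Spreading K-node from /kʰ/ overwrites each of those terminals with /kʰ/'s values, yielding exactly [ŋ].
[nasal], [spread glottis] stay as in /ɲ/ although /kʰ/ differs there, so no node dominating them spread; among the remaining candidates K-node is the lowest that derives the output.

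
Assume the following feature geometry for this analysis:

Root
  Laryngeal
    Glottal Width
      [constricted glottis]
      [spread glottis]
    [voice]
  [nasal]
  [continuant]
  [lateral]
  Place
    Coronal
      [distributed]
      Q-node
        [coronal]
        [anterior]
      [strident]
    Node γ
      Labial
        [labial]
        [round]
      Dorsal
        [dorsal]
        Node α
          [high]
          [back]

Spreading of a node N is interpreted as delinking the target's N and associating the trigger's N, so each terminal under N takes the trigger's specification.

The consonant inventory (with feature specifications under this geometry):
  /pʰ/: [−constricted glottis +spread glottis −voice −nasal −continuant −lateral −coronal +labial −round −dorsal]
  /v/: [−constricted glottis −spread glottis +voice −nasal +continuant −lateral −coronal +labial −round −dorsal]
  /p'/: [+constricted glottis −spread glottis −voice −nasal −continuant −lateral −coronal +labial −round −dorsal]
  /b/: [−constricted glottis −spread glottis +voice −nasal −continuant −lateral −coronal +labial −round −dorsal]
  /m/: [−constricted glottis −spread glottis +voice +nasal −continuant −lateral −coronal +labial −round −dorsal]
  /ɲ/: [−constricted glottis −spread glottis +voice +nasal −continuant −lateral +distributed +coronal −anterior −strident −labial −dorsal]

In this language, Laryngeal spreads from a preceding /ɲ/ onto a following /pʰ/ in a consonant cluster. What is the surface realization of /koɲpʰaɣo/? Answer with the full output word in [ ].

[koɲbaɣo]

Laryngeal immediately or transitively dominates [constricted glottis], [spread glottis], [voice].
The target acquires /ɲ/'s values for everything under Laryngeal — [−constricted glottis], [−spread glottis], [+voice] — while keeping its own [nasal], [continuant], [lateral], ….
Among the inventory, only /b/ has exactly this specification, giving the surface form [koɲbaɣo].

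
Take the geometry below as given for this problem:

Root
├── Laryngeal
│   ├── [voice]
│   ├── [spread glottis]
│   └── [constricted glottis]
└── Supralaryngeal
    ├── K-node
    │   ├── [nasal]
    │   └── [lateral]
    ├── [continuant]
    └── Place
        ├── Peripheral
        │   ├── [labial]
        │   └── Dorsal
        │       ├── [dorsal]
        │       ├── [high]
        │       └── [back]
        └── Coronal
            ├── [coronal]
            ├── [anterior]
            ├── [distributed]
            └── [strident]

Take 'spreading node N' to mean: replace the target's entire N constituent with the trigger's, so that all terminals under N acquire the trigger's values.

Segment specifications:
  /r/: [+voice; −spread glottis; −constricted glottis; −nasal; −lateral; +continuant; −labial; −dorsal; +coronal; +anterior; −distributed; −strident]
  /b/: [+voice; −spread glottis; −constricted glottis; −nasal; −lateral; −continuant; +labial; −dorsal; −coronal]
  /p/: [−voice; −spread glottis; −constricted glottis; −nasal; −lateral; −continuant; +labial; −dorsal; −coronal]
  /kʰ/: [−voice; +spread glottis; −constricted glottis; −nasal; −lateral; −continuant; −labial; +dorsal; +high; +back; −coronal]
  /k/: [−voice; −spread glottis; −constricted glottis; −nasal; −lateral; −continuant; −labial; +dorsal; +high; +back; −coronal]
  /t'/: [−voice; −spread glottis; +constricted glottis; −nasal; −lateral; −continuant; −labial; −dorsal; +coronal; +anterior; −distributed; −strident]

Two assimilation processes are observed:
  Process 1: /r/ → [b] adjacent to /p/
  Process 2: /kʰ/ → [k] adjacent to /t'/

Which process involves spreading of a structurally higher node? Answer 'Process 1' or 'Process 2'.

In Process 1, [continuant], [labial], [coronal], [anterior], [distributed], [strident] change, so the minimal spreading node is Supralaryngeal at depth 1.
Process 2: the feature that changes is [spread glottis]; the minimal node is [spread glottis] (depth 2).
Supralaryngeal is closer to Root than [spread glottis], so Process 1 spreads the higher node.

Process 1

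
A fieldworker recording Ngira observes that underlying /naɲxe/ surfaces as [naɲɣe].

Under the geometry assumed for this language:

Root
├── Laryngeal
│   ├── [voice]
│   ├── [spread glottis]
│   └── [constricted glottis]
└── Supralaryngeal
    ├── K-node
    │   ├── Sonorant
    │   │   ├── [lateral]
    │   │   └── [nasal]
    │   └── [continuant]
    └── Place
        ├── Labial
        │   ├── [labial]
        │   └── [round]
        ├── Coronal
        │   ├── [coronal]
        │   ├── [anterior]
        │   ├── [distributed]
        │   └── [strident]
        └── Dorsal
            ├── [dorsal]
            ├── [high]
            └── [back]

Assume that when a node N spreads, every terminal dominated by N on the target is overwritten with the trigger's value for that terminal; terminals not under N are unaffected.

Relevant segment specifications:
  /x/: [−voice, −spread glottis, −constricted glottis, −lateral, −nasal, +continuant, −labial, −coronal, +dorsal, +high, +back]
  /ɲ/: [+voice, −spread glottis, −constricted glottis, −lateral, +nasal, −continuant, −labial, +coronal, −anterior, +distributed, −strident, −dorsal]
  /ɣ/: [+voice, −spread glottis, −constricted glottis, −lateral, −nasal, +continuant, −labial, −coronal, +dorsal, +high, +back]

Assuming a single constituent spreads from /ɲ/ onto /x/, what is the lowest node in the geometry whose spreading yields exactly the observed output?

[voice]

Comparing /x/ with its surface form [ɣ], the only feature that changes is [voice].
Since just one terminal is affected and it takes /ɲ/'s value, spreading the terminal [voice] alone is sufficient and minimal.
Features on which the two segments disagree outside [voice], such as [coronal], [continuant], are unchanged — nothing dominating them spread, and [voice] is the minimal sufficient constituent.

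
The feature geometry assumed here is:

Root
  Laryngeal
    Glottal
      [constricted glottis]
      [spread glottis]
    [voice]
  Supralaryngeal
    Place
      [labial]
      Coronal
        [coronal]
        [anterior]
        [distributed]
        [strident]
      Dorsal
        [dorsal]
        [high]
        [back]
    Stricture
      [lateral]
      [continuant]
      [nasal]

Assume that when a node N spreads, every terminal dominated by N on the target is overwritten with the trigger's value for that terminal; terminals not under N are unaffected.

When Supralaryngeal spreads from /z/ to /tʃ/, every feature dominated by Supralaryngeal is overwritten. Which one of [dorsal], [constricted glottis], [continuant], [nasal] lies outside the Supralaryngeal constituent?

Supralaryngeal dominates exactly [labial], [coronal], [anterior], [distributed], [strident], [dorsal], [high], [back], [lateral], [continuant], [nasal].
[dorsal], [nasal], [continuant] all lie under Supralaryngeal, so they are overwritten when Supralaryngeal spreads.
[constricted glottis] attaches under Glottal, not under Supralaryngeal, so /tʃ/ retains its own value for [constricted glottis].

[constricted glottis]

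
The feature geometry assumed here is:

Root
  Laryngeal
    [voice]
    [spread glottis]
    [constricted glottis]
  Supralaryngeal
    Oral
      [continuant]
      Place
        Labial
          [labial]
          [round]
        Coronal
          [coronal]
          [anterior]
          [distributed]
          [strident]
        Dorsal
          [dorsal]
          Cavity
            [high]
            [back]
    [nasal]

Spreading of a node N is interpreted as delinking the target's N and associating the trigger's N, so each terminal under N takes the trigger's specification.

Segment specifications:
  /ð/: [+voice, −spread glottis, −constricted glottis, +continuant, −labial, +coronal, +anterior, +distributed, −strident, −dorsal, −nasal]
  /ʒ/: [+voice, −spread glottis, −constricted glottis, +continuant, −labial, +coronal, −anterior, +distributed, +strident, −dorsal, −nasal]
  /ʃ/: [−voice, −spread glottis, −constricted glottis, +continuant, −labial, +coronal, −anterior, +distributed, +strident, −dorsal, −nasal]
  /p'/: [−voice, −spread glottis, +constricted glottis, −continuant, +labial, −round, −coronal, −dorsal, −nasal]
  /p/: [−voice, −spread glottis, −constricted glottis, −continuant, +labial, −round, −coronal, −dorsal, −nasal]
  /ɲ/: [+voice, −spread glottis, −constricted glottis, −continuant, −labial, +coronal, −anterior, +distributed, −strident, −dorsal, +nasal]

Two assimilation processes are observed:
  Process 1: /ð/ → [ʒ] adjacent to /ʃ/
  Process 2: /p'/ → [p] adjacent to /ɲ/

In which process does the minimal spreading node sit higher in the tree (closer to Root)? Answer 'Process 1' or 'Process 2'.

Process 1: the features that change are [anterior], [strident]; the minimal node is Coronal (depth 4).
Process 2 alters [constricted glottis]; the lowest dominating node is [constricted glottis] (depth 2 from Root).
[constricted glottis] (depth 2) sits above Coronal (depth 4), making Process 2 the one with the higher spreading node.

Process 2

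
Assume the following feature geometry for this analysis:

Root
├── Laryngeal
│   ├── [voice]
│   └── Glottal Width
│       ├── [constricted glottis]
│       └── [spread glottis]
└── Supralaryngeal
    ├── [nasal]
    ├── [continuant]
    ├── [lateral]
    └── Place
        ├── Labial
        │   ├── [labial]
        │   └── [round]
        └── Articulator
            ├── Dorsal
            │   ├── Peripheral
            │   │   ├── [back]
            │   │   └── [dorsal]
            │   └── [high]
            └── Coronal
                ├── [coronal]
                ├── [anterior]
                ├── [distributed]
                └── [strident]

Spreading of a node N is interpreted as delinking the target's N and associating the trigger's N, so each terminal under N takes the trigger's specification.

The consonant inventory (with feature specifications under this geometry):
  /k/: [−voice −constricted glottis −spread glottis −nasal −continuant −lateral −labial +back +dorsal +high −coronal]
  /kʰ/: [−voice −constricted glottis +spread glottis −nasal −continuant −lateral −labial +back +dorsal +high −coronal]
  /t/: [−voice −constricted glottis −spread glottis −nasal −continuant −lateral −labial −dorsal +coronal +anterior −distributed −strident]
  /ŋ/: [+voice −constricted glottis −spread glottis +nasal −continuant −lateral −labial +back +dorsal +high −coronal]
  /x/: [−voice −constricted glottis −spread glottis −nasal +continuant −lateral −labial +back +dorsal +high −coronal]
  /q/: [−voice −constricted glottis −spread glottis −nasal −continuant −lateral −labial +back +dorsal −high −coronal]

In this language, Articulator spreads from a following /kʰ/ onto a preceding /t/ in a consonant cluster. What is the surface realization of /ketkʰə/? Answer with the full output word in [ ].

The Articulator node dominates the terminals [back], [dorsal], [high], [coronal], [anterior], [distributed], [strident].
The target acquires /kʰ/'s values for everything under Articulator — [+back], [+dorsal], [+high], [−coronal] — while keeping its own [voice], [constricted glottis], [spread glottis], ….
The resulting bundle matches /k/ in the inventory; substituting it for /t/ gives [kekkʰə].

[kekkʰə]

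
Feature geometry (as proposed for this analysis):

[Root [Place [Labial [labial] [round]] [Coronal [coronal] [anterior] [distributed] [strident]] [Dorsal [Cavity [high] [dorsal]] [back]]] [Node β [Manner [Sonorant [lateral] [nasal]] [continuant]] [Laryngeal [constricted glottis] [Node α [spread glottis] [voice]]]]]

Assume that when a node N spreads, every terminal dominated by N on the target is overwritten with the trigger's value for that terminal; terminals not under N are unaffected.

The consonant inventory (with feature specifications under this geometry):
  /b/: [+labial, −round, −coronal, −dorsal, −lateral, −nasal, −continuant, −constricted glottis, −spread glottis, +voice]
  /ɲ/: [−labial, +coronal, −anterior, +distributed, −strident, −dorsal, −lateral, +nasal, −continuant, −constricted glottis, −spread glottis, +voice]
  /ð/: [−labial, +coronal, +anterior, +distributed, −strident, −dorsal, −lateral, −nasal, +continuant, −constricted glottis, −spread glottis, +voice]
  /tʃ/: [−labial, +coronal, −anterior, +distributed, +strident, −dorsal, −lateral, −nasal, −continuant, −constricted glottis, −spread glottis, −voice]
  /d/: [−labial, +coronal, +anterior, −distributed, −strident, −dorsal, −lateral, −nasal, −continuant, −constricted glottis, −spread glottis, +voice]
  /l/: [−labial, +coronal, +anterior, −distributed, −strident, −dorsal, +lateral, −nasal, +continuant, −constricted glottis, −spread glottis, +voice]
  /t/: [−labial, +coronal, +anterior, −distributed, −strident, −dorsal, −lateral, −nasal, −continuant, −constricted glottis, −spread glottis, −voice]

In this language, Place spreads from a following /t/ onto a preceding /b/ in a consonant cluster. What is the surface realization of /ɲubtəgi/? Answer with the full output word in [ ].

[ɲudtəgi]

Place immediately or transitively dominates [labial], [round], [coronal], [anterior], [distributed], [strident], [high], [dorsal], [back].
After delinking /b/'s Place and linking /t/'s, the affected terminals become [−labial], [+coronal], [+anterior], [−distributed], [−strident], [−dorsal]; [lateral], [nasal], [continuant], … (outside Place) are retained from /b/.
This feature bundle is that of [d], so /ɲubtəgi/ surfaces as [ɲudtəgi].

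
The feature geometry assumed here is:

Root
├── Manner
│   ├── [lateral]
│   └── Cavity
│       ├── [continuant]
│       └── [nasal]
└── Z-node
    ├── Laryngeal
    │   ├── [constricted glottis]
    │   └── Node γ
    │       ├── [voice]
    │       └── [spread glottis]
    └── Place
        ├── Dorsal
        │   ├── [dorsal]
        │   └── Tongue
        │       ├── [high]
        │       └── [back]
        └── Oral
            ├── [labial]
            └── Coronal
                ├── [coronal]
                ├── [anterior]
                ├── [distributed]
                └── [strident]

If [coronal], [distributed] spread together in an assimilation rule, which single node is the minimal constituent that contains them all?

Coronal

[coronal]: Root → Z-node → Place → Oral → Coronal → [coronal].
[distributed]: Root → Z-node → Place → Oral → Coronal → [distributed].
The listed terminals split across distinct daughters of Coronal, so Coronal itself is the smallest node containing them all.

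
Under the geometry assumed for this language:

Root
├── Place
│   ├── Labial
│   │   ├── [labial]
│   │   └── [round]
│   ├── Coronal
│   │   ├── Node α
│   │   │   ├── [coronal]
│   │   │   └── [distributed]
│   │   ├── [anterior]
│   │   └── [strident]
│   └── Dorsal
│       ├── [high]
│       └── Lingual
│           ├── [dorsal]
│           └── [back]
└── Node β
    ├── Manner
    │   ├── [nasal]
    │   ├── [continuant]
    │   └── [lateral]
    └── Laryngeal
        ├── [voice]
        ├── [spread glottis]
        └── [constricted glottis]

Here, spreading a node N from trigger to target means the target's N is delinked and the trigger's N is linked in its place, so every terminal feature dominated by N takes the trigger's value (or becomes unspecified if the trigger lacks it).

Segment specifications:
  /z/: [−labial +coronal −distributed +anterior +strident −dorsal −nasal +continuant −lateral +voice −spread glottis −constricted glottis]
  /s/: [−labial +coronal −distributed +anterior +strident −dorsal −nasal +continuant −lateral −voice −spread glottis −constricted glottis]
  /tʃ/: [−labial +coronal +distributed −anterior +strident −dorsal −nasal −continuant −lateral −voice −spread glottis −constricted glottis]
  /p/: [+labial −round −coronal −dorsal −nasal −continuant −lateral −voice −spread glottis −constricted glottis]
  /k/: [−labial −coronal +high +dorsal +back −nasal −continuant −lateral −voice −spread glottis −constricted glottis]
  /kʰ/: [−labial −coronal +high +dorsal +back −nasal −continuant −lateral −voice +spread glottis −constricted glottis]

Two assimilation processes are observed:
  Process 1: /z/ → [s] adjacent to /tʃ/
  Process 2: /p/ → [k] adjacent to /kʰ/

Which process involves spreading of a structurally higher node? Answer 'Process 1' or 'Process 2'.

Process 1 alters [voice]; the lowest dominating node is [voice] (depth 3 from Root).
In Process 2, [labial], [round], [dorsal], [high], [back] change, so the minimal spreading node is Place at depth 1.
Place is closer to Root than [voice], so Process 2 spreads the higher node.

Process 2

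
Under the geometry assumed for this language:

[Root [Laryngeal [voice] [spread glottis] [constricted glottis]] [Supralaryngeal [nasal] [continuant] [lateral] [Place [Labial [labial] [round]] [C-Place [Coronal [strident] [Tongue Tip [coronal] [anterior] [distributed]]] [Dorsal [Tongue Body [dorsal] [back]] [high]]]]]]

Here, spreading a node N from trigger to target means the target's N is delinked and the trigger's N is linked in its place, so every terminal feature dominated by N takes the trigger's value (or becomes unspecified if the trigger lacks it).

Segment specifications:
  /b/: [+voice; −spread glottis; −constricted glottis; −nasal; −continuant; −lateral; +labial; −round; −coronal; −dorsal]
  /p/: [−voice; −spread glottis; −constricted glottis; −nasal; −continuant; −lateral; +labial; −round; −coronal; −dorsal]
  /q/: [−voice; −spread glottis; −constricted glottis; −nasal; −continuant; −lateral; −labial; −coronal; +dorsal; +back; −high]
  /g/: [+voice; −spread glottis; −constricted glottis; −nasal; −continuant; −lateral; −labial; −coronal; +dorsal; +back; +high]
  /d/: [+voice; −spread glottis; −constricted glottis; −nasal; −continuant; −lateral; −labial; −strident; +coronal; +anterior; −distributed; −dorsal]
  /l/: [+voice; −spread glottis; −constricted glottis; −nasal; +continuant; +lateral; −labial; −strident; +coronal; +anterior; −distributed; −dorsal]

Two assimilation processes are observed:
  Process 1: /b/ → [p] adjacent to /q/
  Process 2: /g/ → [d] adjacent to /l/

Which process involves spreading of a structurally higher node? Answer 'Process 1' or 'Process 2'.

Process 1 alters [voice]; the lowest dominating node is [voice] (depth 2 from Root).
In Process 2, [coronal], [anterior], [distributed], [strident], [dorsal], [high], [back] change, so the minimal spreading node is C-Place at depth 3.
[voice] is closer to Root than C-Place, so Process 1 spreads the higher node.

Process 1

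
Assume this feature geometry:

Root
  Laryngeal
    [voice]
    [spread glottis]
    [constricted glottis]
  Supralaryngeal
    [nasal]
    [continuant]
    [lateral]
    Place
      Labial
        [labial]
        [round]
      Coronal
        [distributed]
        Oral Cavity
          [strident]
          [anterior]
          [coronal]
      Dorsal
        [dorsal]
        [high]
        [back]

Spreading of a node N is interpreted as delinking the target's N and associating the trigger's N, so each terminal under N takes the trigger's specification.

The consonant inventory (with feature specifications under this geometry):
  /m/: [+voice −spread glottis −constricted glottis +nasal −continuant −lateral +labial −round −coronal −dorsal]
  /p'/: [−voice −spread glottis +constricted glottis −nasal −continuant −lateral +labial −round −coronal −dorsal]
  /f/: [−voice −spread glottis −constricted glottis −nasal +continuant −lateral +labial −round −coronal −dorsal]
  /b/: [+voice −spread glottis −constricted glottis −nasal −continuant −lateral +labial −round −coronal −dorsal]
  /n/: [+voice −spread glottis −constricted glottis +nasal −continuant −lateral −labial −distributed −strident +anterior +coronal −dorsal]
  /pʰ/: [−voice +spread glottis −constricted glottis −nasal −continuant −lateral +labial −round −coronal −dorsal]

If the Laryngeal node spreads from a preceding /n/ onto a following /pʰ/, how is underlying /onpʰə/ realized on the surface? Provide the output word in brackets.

[onbə]

Laryngeal immediately or transitively dominates [voice], [spread glottis], [constricted glottis].
Spreading Laryngeal from /n/ onto /pʰ/ replaces those values with /n/'s: [+voice], [−spread glottis], [−constricted glottis]. Features outside Laryngeal ([nasal], [continuant], [lateral], …) stay as in /pʰ/.
This feature bundle is that of [b], so /onpʰə/ surfaces as [onbə].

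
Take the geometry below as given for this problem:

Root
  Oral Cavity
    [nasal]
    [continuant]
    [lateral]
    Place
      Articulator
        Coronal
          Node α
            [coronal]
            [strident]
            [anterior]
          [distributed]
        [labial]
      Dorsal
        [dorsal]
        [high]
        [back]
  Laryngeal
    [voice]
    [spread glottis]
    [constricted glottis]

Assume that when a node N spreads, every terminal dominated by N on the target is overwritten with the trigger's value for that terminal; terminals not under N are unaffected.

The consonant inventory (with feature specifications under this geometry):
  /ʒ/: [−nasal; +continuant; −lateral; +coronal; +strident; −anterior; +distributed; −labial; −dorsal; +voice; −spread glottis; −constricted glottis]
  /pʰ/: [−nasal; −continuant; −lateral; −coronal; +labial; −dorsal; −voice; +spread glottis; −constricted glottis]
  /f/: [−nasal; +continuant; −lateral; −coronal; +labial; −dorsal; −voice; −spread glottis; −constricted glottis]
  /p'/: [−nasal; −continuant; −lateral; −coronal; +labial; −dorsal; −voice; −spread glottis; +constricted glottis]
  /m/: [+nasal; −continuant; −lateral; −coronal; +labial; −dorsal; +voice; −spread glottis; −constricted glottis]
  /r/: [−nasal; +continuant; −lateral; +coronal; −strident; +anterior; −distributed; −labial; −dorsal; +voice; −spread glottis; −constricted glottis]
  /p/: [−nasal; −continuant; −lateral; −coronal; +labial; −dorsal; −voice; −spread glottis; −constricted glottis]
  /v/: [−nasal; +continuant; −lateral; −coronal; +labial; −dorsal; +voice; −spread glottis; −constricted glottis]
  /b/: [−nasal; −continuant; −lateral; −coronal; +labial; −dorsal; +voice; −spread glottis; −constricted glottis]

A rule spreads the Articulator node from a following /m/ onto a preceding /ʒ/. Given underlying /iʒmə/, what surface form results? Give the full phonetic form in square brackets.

Articulator immediately or transitively dominates [coronal], [strident], [anterior], [distributed], [labial].
The target acquires /m/'s values for everything under Articulator — [−coronal], [+labial] — while keeping its own [nasal], [continuant], [lateral], ….
This feature bundle is that of [v], so /iʒmə/ surfaces as [ivmə].

[ivmə]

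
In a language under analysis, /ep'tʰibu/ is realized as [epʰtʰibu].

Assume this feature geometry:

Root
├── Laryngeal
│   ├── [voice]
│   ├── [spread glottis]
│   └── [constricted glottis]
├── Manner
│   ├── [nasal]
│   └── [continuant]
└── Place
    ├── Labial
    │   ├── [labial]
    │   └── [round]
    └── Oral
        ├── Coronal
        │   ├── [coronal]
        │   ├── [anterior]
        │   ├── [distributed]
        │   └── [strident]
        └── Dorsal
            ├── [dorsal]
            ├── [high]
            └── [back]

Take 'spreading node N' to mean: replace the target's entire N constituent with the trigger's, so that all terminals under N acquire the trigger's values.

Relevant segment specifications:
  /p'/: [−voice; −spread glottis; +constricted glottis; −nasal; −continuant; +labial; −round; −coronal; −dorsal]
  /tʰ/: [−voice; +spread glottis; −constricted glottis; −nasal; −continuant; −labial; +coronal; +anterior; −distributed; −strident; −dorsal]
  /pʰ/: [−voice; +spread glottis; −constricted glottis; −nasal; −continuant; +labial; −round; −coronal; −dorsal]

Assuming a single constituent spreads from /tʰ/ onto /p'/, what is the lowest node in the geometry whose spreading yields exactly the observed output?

The alternation /p'/ → [pʰ] changes [spread glottis], [constricted glottis] and nothing else.
These terminals are all dominated by Laryngeal, and no proper subconstituent of Laryngeal covers them all; Laryngeal is their lowest common ancestor.
Spreading Laryngeal from /tʰ/ overwrites each of those terminals with /tʰ/'s values, yielding exactly [pʰ].
Had Root spread, [coronal], [labial] would have taken /tʰ/'s values; they stay as in /p'/, confirming the spreading constituent is exactly Laryngeal.

Laryngeal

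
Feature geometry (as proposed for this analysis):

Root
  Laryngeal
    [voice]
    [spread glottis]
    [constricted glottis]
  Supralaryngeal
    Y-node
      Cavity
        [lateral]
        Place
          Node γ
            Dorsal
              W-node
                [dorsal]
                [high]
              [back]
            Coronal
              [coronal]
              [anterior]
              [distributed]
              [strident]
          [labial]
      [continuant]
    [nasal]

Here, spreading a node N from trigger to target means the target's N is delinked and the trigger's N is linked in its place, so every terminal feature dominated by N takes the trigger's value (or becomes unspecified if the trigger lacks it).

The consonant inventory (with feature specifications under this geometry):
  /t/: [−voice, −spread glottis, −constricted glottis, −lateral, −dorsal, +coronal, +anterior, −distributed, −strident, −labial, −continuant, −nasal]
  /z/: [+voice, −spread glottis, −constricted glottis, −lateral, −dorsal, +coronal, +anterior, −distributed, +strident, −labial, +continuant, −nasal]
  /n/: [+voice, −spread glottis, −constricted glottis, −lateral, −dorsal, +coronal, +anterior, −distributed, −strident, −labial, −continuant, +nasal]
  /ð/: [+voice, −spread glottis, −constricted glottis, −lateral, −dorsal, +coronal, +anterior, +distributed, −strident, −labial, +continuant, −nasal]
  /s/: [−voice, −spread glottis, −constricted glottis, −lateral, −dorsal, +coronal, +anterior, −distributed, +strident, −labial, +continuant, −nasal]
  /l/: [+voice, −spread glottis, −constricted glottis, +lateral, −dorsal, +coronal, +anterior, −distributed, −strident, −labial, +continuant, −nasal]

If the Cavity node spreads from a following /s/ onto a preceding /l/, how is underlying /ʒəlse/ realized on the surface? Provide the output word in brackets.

[ʒəzse]

The Cavity node dominates the terminals [lateral], [dorsal], [high], [back], [coronal], [anterior], [distributed], [strident], [labial].
Spreading Cavity from /s/ onto /l/ replaces those values with /s/'s: [−lateral], [−dorsal], [+coronal], [+anterior], [−distributed], [+strident], [−labial]. Features outside Cavity ([voice], [spread glottis], [constricted glottis], …) stay as in /l/.
Among the inventory, only /z/ has exactly this specification, giving the surface form [ʒəzse].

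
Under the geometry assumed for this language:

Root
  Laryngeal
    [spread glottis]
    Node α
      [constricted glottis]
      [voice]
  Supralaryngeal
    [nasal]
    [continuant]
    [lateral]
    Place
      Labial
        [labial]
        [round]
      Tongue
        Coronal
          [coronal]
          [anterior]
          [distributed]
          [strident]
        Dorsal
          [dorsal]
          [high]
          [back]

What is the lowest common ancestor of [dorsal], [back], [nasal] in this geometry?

[dorsal]: Root / Supralaryngeal / Place / Tongue / Dorsal / [dorsal].
[back]: Root / Supralaryngeal / Place / Tongue / Dorsal / [back].
[nasal]: Root / Supralaryngeal / [nasal].
The listed terminals split across distinct daughters of Supralaryngeal, so Supralaryngeal itself is the smallest node containing them all.

Supralaryngeal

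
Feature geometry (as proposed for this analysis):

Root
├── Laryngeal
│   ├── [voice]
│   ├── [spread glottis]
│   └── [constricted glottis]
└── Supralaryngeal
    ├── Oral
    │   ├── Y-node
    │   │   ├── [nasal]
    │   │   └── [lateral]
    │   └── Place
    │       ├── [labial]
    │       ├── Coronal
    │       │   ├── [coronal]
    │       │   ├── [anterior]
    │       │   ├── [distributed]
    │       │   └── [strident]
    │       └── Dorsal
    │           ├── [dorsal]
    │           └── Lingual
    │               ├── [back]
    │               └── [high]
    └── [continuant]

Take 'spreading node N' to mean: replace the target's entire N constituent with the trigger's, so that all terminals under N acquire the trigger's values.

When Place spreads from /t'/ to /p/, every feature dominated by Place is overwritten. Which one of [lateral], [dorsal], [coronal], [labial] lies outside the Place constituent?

[lateral]

The terminals dominated by Place are [labial], [coronal], [anterior], [distributed], [strident], [dorsal], [back], [high].
Of the listed options, [labial], [dorsal], [coronal] are among these and would be overwritten by spreading Place.
But [lateral] is a dependent of Y-node, outside Place; it is therefore untouched by the spreading.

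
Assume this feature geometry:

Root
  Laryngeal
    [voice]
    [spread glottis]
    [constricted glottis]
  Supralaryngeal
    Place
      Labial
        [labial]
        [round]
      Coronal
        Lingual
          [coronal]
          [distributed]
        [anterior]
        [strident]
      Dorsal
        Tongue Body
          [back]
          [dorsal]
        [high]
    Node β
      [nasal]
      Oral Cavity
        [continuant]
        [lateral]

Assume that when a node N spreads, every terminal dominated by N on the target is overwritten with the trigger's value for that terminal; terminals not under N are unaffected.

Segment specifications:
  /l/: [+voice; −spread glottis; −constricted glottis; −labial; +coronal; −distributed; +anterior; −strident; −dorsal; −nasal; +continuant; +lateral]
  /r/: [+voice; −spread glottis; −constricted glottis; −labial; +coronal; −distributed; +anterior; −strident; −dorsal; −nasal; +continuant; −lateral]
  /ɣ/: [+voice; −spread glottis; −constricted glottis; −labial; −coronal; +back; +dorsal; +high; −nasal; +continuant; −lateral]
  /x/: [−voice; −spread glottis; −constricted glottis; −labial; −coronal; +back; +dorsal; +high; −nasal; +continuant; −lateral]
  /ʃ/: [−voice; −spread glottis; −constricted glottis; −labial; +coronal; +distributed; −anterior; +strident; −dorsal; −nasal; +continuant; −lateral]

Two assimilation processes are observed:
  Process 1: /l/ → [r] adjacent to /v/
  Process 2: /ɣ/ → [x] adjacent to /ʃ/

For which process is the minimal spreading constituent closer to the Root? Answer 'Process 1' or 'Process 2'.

Process 2

In Process 1, [lateral] changes, so the minimal spreading node is [lateral] at depth 4.
In Process 2, [voice] changes, so the minimal spreading node is [voice] at depth 2.
[voice] is closer to Root than [lateral], so Process 2 spreads the higher node.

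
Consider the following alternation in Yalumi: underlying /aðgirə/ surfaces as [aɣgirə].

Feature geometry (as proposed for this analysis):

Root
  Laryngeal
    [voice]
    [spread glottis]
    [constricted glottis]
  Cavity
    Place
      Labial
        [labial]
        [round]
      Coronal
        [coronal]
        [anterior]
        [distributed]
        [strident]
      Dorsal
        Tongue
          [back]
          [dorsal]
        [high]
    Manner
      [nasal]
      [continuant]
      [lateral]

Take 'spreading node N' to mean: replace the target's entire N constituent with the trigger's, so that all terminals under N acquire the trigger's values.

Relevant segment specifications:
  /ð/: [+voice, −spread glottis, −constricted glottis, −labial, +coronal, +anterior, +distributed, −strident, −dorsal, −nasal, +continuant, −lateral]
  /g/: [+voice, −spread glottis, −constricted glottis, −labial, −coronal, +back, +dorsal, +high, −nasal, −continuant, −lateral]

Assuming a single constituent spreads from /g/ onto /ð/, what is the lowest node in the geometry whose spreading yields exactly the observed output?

Comparing /ð/ with its surface form [ɣ], the features that change are [coronal], [anterior], [distributed], [strident], [dorsal], [high], [back].
The smallest constituent containing every changed terminal is Place — each of its daughters lacks at least one of the affected features.
Spreading Place from /g/ overwrites each of those terminals with /g/'s values, yielding exactly [ɣ].
[continuant] — on which /g/ differs from /ð/ — is unchanged, so neither Cavity nor anything higher can have spread; the constituent is no larger than Place.

Place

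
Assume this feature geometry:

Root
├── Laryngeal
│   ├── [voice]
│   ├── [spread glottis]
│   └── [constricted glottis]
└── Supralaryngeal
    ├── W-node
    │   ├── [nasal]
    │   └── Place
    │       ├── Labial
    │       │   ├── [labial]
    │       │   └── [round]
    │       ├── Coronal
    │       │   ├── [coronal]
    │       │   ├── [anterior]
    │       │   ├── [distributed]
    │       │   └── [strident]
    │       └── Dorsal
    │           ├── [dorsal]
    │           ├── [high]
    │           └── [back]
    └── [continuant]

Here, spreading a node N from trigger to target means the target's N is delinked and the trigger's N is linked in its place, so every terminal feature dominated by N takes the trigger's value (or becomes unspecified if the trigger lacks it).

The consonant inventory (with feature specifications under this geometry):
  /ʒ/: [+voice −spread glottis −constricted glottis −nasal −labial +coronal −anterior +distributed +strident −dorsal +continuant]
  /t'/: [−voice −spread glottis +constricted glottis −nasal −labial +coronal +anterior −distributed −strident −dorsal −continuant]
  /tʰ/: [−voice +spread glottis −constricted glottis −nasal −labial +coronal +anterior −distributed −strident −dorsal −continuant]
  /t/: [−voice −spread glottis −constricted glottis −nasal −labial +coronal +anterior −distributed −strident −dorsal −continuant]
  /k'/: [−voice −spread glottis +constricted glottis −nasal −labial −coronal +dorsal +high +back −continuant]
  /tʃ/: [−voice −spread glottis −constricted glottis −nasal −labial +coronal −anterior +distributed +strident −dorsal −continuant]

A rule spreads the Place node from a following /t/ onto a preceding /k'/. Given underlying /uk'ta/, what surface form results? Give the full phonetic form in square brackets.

[ut'ta]

The Place node dominates the terminals [labial], [round], [coronal], [anterior], [distributed], [strident], [dorsal], [high], [back].
The target acquires /t/'s values for everything under Place — [−labial], [+coronal], [+anterior], [−distributed], [−strident], [−dorsal] — while keeping its own [voice], [spread glottis], [constricted glottis], ….
The resulting bundle matches /t'/ in the inventory; substituting it for /k'/ gives [ut'ta].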